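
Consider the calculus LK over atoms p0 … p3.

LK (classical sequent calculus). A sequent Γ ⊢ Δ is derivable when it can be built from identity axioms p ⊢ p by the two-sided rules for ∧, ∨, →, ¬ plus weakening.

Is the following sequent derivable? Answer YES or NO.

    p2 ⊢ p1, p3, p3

Truth-table refutation:
  v=0000: Γ:[p2=F] Δ:[p1=F, p3=F, p3=F] refutes=False
  v=0001: Γ:[p2=F] Δ:[p1=F, p3=T, p3=T] refutes=False
  v=0010: Γ:[p2=T] Δ:[p1=F, p3=F, p3=F] refutes=True  ← countermodel

Result: NO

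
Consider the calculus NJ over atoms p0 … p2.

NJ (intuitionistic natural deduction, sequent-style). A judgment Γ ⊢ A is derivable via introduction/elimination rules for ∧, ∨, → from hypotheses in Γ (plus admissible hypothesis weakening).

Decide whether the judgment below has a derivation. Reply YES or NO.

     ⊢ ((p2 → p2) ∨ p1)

Proof tree:
[∨I₁]  ⊢ ((p2 → p2) ∨ p1)
  [→I]  ⊢ (p2 → p2)
    [Ax] p2 ⊢ p2

Result: YES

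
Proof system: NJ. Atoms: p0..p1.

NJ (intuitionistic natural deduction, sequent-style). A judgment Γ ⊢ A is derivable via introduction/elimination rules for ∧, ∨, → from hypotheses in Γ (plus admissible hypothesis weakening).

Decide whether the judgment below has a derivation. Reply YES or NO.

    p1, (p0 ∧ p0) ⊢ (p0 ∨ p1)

Derivation trace:
[Wk] p1, (p0 ∧ p0) ⊢ (p0 ∨ p1)
  [∨I₂] p1 ⊢ (p0 ∨ p1)
    [Ax] p1 ⊢ p1

Result: YES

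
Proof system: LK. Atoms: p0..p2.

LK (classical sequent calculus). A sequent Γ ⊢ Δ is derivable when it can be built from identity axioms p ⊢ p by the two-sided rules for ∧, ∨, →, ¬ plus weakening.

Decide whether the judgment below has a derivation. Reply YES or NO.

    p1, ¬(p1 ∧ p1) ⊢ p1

Proof tree:
[WR] p1, ¬(p1 ∧ p1) ⊢ p1
  [¬L] p1, ¬(p1 ∧ p1) ⊢ 
    [∧R] p1 ⊢ (p1 ∧ p1)
      [Ax] p1 ⊢ p1
      [Ax] p1 ⊢ p1

Result: YES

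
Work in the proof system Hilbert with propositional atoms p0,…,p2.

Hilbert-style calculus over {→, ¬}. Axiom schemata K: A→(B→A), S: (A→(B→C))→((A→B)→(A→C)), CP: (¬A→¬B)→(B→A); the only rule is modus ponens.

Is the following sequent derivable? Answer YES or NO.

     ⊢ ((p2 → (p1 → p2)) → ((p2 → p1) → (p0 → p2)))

Truth-table refutation:
  v=000: Γ:[] Δ:[((p2 → (p1 → p2)) → ((p2 → p1) → (p0 → p2)))=T] refutes=False
  v=001: Γ:[] Δ:[((p2 → (p1 → p2)) → ((p2 → p1) → (p0 → p2)))=T] refutes=False
  v=010: Γ:[] Δ:[((p2 → (p1 → p2)) → ((p2 → p1) → (p0 → p2)))=T] refutes=False
  v=011: Γ:[] Δ:[((p2 → (p1 → p2)) → ((p2 → p1) → (p0 → p2)))=T] refutes=False
  v=100: Γ:[] Δ:[((p2 → (p1 → p2)) → ((p2 → p1) → (p0 → p2)))=F] refutes=True  ← countermodel

Result: NO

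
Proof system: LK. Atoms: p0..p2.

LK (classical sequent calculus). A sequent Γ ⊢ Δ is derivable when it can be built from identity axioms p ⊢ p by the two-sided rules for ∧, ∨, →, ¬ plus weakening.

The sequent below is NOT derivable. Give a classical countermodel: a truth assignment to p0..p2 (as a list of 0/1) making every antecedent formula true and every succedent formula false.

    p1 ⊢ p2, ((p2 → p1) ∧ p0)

Search for a countermodel by truth-table:
  v=000: Γ:[p1=F] Δ:[p2=F, ((p2 → p1) ∧ p0)=F] refutes=False
  v=001: Γ:[p1=F] Δ:[p2=T, ((p2 → p1) ∧ p0)=F] refutes=False
  v=010: Γ:[p1=T] Δ:[p2=F, ((p2 → p1) ∧ p0)=F] refutes=True  ← countermodel

Result: [0, 1, 0]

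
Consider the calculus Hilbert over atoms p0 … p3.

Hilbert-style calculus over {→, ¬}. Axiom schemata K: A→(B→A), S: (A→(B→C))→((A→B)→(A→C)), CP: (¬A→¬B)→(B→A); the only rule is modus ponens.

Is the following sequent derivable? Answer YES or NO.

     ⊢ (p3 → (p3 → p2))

Search for a countermodel by truth-table:
  v=0000: Γ:[] Δ:[(p3 → (p3 → p2))=T] refutes=False
  v=0001: Γ:[] Δ:[(p3 → (p3 → p2))=F] refutes=True  ← countermodel

Result: NO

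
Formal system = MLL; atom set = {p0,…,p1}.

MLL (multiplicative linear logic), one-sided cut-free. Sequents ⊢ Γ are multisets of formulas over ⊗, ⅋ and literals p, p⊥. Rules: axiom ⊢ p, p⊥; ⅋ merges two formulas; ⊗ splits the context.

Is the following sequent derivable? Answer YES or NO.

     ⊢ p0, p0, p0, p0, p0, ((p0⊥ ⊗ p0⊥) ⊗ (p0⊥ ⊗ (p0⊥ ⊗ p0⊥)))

Derivation (root first):
[⊗]  ⊢ p0, p0, p0, p0, p0, ((p0⊥ ⊗ p0⊥) ⊗ (p0⊥ ⊗ (p0⊥ ⊗ p0⊥)))
  [⊗]  ⊢ p0, p0, (p0⊥ ⊗ p0⊥)
    [Ax]  ⊢ p0, p0⊥
    [Ax]  ⊢ p0, p0⊥
  [⊗]  ⊢ p0, p0, p0, (p0⊥ ⊗ (p0⊥ ⊗ p0⊥))
    [Ax]  ⊢ p0, p0⊥
    [⊗]  ⊢ p0, p0, (p0⊥ ⊗ p0⊥)
      [Ax]  ⊢ p0, p0⊥
      [Ax]  ⊢ p0, p0⊥

Result: YES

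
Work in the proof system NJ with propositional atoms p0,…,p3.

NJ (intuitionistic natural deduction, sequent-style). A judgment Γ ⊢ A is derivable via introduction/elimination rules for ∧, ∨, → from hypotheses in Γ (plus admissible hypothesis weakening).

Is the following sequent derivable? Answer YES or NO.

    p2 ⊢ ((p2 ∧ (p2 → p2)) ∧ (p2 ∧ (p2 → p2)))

Derivation (root first):
[∧I] p2 ⊢ ((p2 ∧ (p2 → p2)) ∧ (p2 ∧ (p2 → p2)))
  [∧I] p2 ⊢ (p2 ∧ (p2 → p2))
    [Ax] p2 ⊢ p2
    [→I]  ⊢ (p2 → p2)
      [Ax] p2 ⊢ p2
  [∧I] p2 ⊢ (p2 ∧ (p2 → p2))
    [Ax] p2 ⊢ p2
    [→I]  ⊢ (p2 → p2)
      [Ax] p2 ⊢ p2

Result: YES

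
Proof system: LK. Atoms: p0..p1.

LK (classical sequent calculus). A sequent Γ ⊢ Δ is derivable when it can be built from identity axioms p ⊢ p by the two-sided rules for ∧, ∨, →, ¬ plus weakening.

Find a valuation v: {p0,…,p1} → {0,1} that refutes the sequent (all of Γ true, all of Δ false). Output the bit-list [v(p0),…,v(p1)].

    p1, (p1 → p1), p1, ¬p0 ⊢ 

Search for a countermodel by truth-table:
  v=00: Γ:[p1=F, (p1 → p1)=T, p1=F, ¬p0=T] Δ:[] refutes=False
  v=01: Γ:[p1=T, (p1 → p1)=T, p1=T, ¬p0=T] Δ:[] refutes=True  ← countermodel

Result: [0, 1]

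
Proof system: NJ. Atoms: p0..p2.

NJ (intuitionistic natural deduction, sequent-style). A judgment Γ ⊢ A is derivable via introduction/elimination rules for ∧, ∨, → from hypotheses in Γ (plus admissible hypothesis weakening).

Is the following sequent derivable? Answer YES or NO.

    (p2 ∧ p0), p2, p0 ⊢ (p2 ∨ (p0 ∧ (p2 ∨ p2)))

Derivation trace:
[∨I₂] (p2 ∧ p0), p2, p0 ⊢ (p2 ∨ (p0 ∧ (p2 ∨ p2)))
  [∧I] (p2 ∧ p0), p2, p0 ⊢ (p0 ∧ (p2 ∨ p2))
    [Wk] p0, (p2 ∧ p0), p2 ⊢ p0
      [Wk] p0, (p2 ∧ p0) ⊢ p0
        [Ax] p0 ⊢ p0
    [∨I₁] p2 ⊢ (p2 ∨ p2)
      [Ax] p2 ⊢ p2

Result: YES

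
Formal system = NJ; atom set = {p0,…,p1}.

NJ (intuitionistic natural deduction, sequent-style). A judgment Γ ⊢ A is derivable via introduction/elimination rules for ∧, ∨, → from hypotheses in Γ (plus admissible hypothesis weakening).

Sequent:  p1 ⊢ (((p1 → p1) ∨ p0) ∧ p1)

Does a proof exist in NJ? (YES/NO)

Proof tree:
[∧I] p1 ⊢ (((p1 → p1) ∨ p0) ∧ p1)
  [∨I₁]  ⊢ ((p1 → p1) ∨ p0)
    [→I]  ⊢ (p1 → p1)
      [Ax] p1 ⊢ p1
  [Ax] p1 ⊢ p1

Result: YES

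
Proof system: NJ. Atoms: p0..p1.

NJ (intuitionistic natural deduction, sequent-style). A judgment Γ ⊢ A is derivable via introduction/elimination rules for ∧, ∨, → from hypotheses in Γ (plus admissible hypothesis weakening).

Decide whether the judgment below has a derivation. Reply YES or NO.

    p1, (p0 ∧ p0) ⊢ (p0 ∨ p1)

Derivation trace:
[∨I₂] p1, (p0 ∧ p0) ⊢ (p0 ∨ p1)
  [Wk] p1, (p0 ∧ p0) ⊢ p1
    [Ax] p1 ⊢ p1

Result: YES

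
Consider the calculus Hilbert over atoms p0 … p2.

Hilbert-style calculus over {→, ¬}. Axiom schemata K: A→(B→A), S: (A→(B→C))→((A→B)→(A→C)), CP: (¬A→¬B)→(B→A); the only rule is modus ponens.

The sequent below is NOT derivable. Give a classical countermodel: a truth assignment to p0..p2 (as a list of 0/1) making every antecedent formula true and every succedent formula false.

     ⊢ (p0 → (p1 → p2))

Search for a countermodel by truth-table:
  v=000: Γ:[] Δ:[(p0 → (p1 → p2))=T] refutes=False
  v=001: Γ:[] Δ:[(p0 → (p1 → p2))=T] refutes=False
  v=010: Γ:[] Δ:[(p0 → (p1 → p2))=T] refutes=False
  v=011: Γ:[] Δ:[(p0 → (p1 → p2))=T] refutes=False
  v=100: Γ:[] Δ:[(p0 → (p1 → p2))=T] refutes=False
  v=101: Γ:[] Δ:[(p0 → (p1 → p2))=T] refutes=False
  v=110: Γ:[] Δ:[(p0 → (p1 → p2))=F] refutes=True  ← countermodel

Result: [1, 1, 0]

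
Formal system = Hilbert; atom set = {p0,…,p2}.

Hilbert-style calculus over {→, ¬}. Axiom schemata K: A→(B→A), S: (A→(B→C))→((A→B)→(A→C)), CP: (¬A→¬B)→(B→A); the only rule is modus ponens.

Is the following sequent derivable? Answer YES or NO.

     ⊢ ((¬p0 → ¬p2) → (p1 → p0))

Truth-table refutation:
  v=000: Γ:[] Δ:[((¬p0 → ¬p2) → (p1 → p0))=T] refutes=False
  v=001: Γ:[] Δ:[((¬p0 → ¬p2) → (p1 → p0))=T] refutes=False
  v=010: Γ:[] Δ:[((¬p0 → ¬p2) → (p1 → p0))=F] refutes=True  ← countermodel

Result: NO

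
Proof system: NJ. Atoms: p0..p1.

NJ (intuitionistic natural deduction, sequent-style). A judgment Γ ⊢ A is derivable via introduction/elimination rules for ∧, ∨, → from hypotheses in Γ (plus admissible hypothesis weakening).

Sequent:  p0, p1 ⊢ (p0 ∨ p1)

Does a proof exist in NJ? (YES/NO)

Proof tree:
[∨I₁] p0, p1 ⊢ (p0 ∨ p1)
  [Wk] p0, p1 ⊢ p0
    [Ax] p0 ⊢ p0

Result: YES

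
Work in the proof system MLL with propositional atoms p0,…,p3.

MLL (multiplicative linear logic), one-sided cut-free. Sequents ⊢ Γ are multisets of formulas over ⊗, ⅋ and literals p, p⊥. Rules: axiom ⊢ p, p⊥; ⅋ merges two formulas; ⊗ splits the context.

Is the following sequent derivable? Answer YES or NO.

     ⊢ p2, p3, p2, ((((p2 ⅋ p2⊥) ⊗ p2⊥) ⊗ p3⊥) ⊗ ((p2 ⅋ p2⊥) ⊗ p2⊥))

Proof tree:
[⊗]  ⊢ p2, p3, p2, ((((p2 ⅋ p2⊥) ⊗ p2⊥) ⊗ p3⊥) ⊗ ((p2 ⅋ p2⊥) ⊗ p2⊥))
  [⊗]  ⊢ p2, p3, (((p2 ⅋ p2⊥) ⊗ p2⊥) ⊗ p3⊥)
    [⊗]  ⊢ p2, ((p2 ⅋ p2⊥) ⊗ p2⊥)
      [⅋]  ⊢ (p2 ⅋ p2⊥)
        [Ax]  ⊢ p2, p2⊥
      [Ax]  ⊢ p2, p2⊥
    [Ax]  ⊢ p3, p3⊥
  [⊗]  ⊢ p2, ((p2 ⅋ p2⊥) ⊗ p2⊥)
    [⅋]  ⊢ (p2 ⅋ p2⊥)
      [Ax]  ⊢ p2, p2⊥
    [Ax]  ⊢ p2, p2⊥

Result: YES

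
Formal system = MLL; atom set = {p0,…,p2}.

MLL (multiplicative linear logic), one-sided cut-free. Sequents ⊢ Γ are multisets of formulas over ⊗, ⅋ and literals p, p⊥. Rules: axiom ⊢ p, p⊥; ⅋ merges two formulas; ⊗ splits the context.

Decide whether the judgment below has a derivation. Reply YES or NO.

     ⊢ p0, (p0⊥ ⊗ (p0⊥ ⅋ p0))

Proof tree:
[⊗]  ⊢ p0, (p0⊥ ⊗ (p0⊥ ⅋ p0))
  [Ax]  ⊢ p0, p0⊥
  [⅋]  ⊢ (p0⊥ ⅋ p0)
    [Ax]  ⊢ p0, p0⊥

Result: YES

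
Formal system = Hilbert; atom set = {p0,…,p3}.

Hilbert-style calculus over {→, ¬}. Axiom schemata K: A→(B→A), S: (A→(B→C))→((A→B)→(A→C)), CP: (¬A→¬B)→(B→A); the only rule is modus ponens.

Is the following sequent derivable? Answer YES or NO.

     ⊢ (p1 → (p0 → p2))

Truth-table refutation:
  v=0000: Γ:[] Δ:[(p1 → (p0 → p2))=T] refutes=False
  v=0001: Γ:[] Δ:[(p1 → (p0 → p2))=T] refutes=False
  v=0010: Γ:[] Δ:[(p1 → (p0 → p2))=T] refutes=False
  v=0011: Γ:[] Δ:[(p1 → (p0 → p2))=T] refutes=False
  v=0100: Γ:[] Δ:[(p1 → (p0 → p2))=T] refutes=False
  v=0101: Γ:[] Δ:[(p1 → (p0 → p2))=T] refutes=False
  v=0110: Γ:[] Δ:[(p1 → (p0 → p2))=T] refutes=False
  v=0111: Γ:[] Δ:[(p1 → (p0 → p2))=T] refutes=False
  v=1000: Γ:[] Δ:[(p1 → (p0 → p2))=T] refutes=False
  v=1001: Γ:[] Δ:[(p1 → (p0 → p2))=T] refutes=False
  v=1010: Γ:[] Δ:[(p1 → (p0 → p2))=T] refutes=False
  v=1011: Γ:[] Δ:[(p1 → (p0 → p2))=T] refutes=False
  v=1100: Γ:[] Δ:[(p1 → (p0 → p2))=F] refutes=True  ← countermodel

Result: NO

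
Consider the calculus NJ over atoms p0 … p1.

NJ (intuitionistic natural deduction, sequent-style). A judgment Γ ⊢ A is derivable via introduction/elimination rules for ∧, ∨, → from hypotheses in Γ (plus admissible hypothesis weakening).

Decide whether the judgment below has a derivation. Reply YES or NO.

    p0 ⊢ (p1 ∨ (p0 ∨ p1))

Proof tree:
[∨I₂] p0 ⊢ (p1 ∨ (p0 ∨ p1))
  [∨I₁] p0 ⊢ (p0 ∨ p1)
    [Ax] p0 ⊢ p0

Result: YES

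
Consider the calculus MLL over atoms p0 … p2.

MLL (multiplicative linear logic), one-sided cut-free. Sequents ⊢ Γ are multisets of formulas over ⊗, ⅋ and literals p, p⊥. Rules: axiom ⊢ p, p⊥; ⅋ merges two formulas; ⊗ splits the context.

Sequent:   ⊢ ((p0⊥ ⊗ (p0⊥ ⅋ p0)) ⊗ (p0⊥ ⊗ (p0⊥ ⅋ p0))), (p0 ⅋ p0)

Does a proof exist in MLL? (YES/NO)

Proof tree:
[⅋]  ⊢ ((p0⊥ ⊗ (p0⊥ ⅋ p0)) ⊗ (p0⊥ ⊗ (p0⊥ ⅋ p0))), (p0 ⅋ p0)
  [⊗]  ⊢ p0, p0, ((p0⊥ ⊗ (p0⊥ ⅋ p0)) ⊗ (p0⊥ ⊗ (p0⊥ ⅋ p0)))
    [⊗]  ⊢ p0, (p0⊥ ⊗ (p0⊥ ⅋ p0))
      [Ax]  ⊢ p0, p0⊥
      [⅋]  ⊢ (p0⊥ ⅋ p0)
        [Ax]  ⊢ p0, p0⊥
    [⊗]  ⊢ p0, (p0⊥ ⊗ (p0⊥ ⅋ p0))
      [Ax]  ⊢ p0, p0⊥
      [⅋]  ⊢ (p0⊥ ⅋ p0)
        [Ax]  ⊢ p0, p0⊥

Result: YES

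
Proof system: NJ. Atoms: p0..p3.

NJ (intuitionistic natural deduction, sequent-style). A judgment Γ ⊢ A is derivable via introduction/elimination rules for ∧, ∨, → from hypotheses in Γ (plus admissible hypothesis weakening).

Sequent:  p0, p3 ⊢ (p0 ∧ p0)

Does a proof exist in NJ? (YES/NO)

Proof tree:
[Wk] p0, p3 ⊢ (p0 ∧ p0)
  [∧I] p0 ⊢ (p0 ∧ p0)
    [Ax] p0 ⊢ p0
    [Ax] p0 ⊢ p0

Result: YES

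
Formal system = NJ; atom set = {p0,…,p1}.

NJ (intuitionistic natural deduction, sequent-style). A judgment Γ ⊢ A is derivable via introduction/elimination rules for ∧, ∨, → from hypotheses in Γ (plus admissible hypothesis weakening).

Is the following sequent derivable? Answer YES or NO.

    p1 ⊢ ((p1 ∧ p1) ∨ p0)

Derivation (root first):
[∨I₁] p1 ⊢ ((p1 ∧ p1) ∨ p0)
  [∧I] p1 ⊢ (p1 ∧ p1)
    [Ax] p1 ⊢ p1
    [Ax] p1 ⊢ p1

Result: YES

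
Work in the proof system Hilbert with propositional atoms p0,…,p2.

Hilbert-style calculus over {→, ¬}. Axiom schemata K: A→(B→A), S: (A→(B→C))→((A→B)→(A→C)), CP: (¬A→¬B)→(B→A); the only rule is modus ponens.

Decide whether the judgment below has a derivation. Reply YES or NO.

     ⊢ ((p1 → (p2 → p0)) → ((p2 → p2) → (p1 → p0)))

Enumerate valuations to refute Γ ⊢ Δ:
  v=000: Γ:[] Δ:[((p1 → (p2 → p0)) → ((p2 → p2) → (p1 → p0)))=T] refutes=False
  v=001: Γ:[] Δ:[((p1 → (p2 → p0)) → ((p2 → p2) → (p1 → p0)))=T] refutes=False
  v=010: Γ:[] Δ:[((p1 → (p2 → p0)) → ((p2 → p2) → (p1 → p0)))=F] refutes=True  ← countermodel

Result: NO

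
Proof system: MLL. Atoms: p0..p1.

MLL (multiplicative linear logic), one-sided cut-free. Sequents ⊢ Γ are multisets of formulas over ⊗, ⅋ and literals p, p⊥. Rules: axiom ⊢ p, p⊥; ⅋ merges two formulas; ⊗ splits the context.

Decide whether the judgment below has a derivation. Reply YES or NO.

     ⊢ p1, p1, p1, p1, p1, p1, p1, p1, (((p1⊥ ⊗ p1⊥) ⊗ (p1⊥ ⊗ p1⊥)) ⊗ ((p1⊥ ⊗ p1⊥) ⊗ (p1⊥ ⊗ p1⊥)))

Derivation (root first):
[⊗]  ⊢ p1, p1, p1, p1, p1, p1, p1, p1, (((p1⊥ ⊗ p1⊥) ⊗ (p1⊥ ⊗ p1⊥)) ⊗ ((p1⊥ ⊗ p1⊥) ⊗ (p1⊥ ⊗ p1⊥)))
  [⊗]  ⊢ p1, p1, p1, p1, ((p1⊥ ⊗ p1⊥) ⊗ (p1⊥ ⊗ p1⊥))
    [⊗]  ⊢ p1, p1, (p1⊥ ⊗ p1⊥)
      [Ax]  ⊢ p1, p1⊥
      [Ax]  ⊢ p1, p1⊥
    [⊗]  ⊢ p1, p1, (p1⊥ ⊗ p1⊥)
      [Ax]  ⊢ p1, p1⊥
      [Ax]  ⊢ p1, p1⊥
  [⊗]  ⊢ p1, p1, p1, p1, ((p1⊥ ⊗ p1⊥) ⊗ (p1⊥ ⊗ p1⊥))
    [⊗]  ⊢ p1, p1, (p1⊥ ⊗ p1⊥)
      [Ax]  ⊢ p1, p1⊥
      [Ax]  ⊢ p1, p1⊥
    [⊗]  ⊢ p1, p1, (p1⊥ ⊗ p1⊥)
      [Ax]  ⊢ p1, p1⊥
      [Ax]  ⊢ p1, p1⊥

Result: YES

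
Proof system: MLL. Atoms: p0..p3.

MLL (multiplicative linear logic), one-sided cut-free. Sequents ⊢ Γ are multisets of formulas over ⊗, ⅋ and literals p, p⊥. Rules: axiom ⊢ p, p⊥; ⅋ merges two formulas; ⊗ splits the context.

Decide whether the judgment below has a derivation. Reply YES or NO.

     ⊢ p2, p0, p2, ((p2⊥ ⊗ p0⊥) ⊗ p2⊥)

Proof tree:
[⊗]  ⊢ p2, p0, p2, ((p2⊥ ⊗ p0⊥) ⊗ p2⊥)
  [⊗]  ⊢ p2, p0, (p2⊥ ⊗ p0⊥)
    [Ax]  ⊢ p2, p2⊥
    [Ax]  ⊢ p0, p0⊥
  [Ax]  ⊢ p2, p2⊥

Result: YES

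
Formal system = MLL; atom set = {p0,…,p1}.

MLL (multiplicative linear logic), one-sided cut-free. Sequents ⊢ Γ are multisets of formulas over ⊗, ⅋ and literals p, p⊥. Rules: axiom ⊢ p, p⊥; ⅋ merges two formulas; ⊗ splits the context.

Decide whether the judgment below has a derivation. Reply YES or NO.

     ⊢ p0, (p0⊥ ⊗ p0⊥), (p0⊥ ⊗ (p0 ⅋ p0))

Derivation trace:
[⊗]  ⊢ p0, (p0⊥ ⊗ p0⊥), (p0⊥ ⊗ (p0 ⅋ p0))
  [Ax]  ⊢ p0, p0⊥
  [⅋]  ⊢ (p0⊥ ⊗ p0⊥), (p0 ⅋ p0)
    [⊗]  ⊢ p0, p0, (p0⊥ ⊗ p0⊥)
      [Ax]  ⊢ p0, p0⊥
      [Ax]  ⊢ p0, p0⊥

Result: YES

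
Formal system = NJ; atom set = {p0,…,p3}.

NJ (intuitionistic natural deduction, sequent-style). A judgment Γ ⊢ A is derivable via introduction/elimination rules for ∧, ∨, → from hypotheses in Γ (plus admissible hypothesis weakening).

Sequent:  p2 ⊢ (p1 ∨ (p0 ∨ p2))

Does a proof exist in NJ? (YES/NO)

Derivation trace:
[∨I₂] p2 ⊢ (p1 ∨ (p0 ∨ p2))
  [∨I₂] p2 ⊢ (p0 ∨ p2)
    [Ax] p2 ⊢ p2

Result: YES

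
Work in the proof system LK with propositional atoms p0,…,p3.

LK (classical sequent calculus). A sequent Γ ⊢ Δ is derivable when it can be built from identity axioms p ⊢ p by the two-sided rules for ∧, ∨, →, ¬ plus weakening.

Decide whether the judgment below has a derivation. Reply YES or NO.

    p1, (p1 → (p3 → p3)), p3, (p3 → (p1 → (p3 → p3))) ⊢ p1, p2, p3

Derivation (root first):
[→L] p1, (p1 → (p3 → p3)), p3, (p3 → (p1 → (p3 → p3))) ⊢ p1, p2, p3
  [→L] p1, p3, (p1 → (p3 → p3)) ⊢ p1, p3
    [WR] p1 ⊢ p1, p1
      [Ax] p1 ⊢ p1
    [→L] p3, (p3 → p3) ⊢ p3
      [Ax] p3 ⊢ p3
      [Ax] p3 ⊢ p3
  [WR] p1, p3, (p1 → (p3 → p3)) ⊢ p1, p3, p2
    [→L] p1, p3, (p1 → (p3 → p3)) ⊢ p1, p3
      [WR] p1 ⊢ p1, p1
        [Ax] p1 ⊢ p1
      [→L] p3, (p3 → p3) ⊢ p3
        [Ax] p3 ⊢ p3
        [Ax] p3 ⊢ p3

Result: YES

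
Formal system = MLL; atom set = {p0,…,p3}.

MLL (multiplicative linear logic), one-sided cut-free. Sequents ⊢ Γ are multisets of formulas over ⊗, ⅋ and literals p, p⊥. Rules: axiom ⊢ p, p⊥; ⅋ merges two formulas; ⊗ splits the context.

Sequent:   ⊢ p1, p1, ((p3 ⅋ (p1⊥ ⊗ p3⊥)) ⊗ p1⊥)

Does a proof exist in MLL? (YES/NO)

Derivation trace:
[⊗]  ⊢ p1, p1, ((p3 ⅋ (p1⊥ ⊗ p3⊥)) ⊗ p1⊥)
  [⅋]  ⊢ p1, (p3 ⅋ (p1⊥ ⊗ p3⊥))
    [⊗]  ⊢ p1, p3, (p1⊥ ⊗ p3⊥)
      [Ax]  ⊢ p1, p1⊥
      [Ax]  ⊢ p3, p3⊥
  [Ax]  ⊢ p1, p1⊥

Result: YES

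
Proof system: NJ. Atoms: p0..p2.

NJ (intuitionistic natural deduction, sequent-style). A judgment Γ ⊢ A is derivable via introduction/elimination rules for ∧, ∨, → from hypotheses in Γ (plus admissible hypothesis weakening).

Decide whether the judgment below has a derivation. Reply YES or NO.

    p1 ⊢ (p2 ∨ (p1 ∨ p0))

Proof tree:
[∨I₂] p1 ⊢ (p2 ∨ (p1 ∨ p0))
  [∨I₁] p1 ⊢ (p1 ∨ p0)
    [Ax] p1 ⊢ p1

Result: YES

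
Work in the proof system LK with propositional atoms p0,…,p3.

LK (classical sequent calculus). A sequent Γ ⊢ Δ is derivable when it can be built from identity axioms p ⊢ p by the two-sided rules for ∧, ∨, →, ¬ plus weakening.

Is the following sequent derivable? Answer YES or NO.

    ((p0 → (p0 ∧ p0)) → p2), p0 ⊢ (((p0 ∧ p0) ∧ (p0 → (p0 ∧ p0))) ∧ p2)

Derivation (root first):
[∧R] ((p0 → (p0 ∧ p0)) → p2), p0 ⊢ (((p0 ∧ p0) ∧ (p0 → (p0 ∧ p0))) ∧ p2)
  [∧R] p0 ⊢ ((p0 ∧ p0) ∧ (p0 → (p0 ∧ p0)))
    [∧R] p0 ⊢ (p0 ∧ p0)
      [Ax] p0 ⊢ p0
      [Ax] p0 ⊢ p0
    [→R]  ⊢ (p0 → (p0 ∧ p0))
      [∧R] p0 ⊢ (p0 ∧ p0)
        [Ax] p0 ⊢ p0
        [Ax] p0 ⊢ p0
  [→L] ((p0 → (p0 ∧ p0)) → p2) ⊢ p2
    [→R]  ⊢ (p0 → (p0 ∧ p0))
      [∧R] p0 ⊢ (p0 ∧ p0)
        [Ax] p0 ⊢ p0
        [Ax] p0 ⊢ p0
    [Ax] p2 ⊢ p2

Result: YES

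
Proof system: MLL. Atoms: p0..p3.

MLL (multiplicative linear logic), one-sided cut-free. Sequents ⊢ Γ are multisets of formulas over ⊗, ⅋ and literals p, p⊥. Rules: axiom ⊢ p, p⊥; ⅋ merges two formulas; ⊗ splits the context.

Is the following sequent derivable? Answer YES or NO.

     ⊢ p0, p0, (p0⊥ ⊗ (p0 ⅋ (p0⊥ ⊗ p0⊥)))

Proof tree:
[⊗]  ⊢ p0, p0, (p0⊥ ⊗ (p0 ⅋ (p0⊥ ⊗ p0⊥)))
  [Ax]  ⊢ p0, p0⊥
  [⅋]  ⊢ p0, (p0 ⅋ (p0⊥ ⊗ p0⊥))
    [⊗]  ⊢ p0, p0, (p0⊥ ⊗ p0⊥)
      [Ax]  ⊢ p0, p0⊥
      [Ax]  ⊢ p0, p0⊥

Result: YES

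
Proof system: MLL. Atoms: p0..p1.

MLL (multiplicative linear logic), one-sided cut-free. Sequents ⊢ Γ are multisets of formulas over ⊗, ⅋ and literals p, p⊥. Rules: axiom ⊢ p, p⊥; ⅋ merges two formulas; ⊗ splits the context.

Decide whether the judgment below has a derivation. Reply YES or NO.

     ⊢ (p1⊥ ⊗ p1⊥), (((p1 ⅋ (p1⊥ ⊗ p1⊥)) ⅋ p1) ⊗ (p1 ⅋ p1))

Derivation trace:
[⊗]  ⊢ (p1⊥ ⊗ p1⊥), (((p1 ⅋ (p1⊥ ⊗ p1⊥)) ⅋ p1) ⊗ (p1 ⅋ p1))
  [⅋]  ⊢ ((p1 ⅋ (p1⊥ ⊗ p1⊥)) ⅋ p1)
    [⅋]  ⊢ p1, (p1 ⅋ (p1⊥ ⊗ p1⊥))
      [⊗]  ⊢ p1, p1, (p1⊥ ⊗ p1⊥)
        [Ax]  ⊢ p1, p1⊥
        [Ax]  ⊢ p1, p1⊥
  [⅋]  ⊢ (p1⊥ ⊗ p1⊥), (p1 ⅋ p1)
    [⊗]  ⊢ p1, p1, (p1⊥ ⊗ p1⊥)
      [Ax]  ⊢ p1, p1⊥
      [Ax]  ⊢ p1, p1⊥

Result: YES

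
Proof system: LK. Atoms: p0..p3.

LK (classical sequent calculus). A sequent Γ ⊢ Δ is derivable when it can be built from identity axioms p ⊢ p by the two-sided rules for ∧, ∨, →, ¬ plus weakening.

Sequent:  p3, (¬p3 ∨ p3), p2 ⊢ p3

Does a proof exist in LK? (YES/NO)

Proof tree:
[WL] p3, (¬p3 ∨ p3), p2 ⊢ p3
  [∨L] p3, (¬p3 ∨ p3) ⊢ p3
    [¬L] p3, ¬p3 ⊢ 
      [Ax] p3 ⊢ p3
    [Ax] p3 ⊢ p3

Result: YES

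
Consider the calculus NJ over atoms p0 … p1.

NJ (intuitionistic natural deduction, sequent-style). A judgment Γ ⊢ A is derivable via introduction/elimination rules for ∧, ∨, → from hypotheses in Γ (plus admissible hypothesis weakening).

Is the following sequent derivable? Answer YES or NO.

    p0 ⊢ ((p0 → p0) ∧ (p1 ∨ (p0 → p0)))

Derivation (root first):
[∧I] p0 ⊢ ((p0 → p0) ∧ (p1 ∨ (p0 → p0)))
  [Wk] p0 ⊢ (p0 → p0)
    [→I]  ⊢ (p0 → p0)
      [Ax] p0 ⊢ p0
  [∨I₂]  ⊢ (p1 ∨ (p0 → p0))
    [→I]  ⊢ (p0 → p0)
      [Ax] p0 ⊢ p0

Result: YES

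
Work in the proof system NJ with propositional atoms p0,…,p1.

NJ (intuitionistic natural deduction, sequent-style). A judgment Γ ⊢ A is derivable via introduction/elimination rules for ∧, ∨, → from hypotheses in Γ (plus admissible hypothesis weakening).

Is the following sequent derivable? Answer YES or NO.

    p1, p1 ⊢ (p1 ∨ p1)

Proof tree:
[Wk] p1, p1 ⊢ (p1 ∨ p1)
  [∨I₁] p1 ⊢ (p1 ∨ p1)
    [Ax] p1 ⊢ p1

Result: YES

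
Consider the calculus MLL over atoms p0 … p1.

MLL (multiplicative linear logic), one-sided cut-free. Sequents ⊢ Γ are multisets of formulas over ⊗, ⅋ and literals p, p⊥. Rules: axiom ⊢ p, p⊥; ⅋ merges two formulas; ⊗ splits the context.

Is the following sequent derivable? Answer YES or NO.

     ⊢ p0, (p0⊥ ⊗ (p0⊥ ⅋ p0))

Derivation trace:
[⊗]  ⊢ p0, (p0⊥ ⊗ (p0⊥ ⅋ p0))
  [Ax]  ⊢ p0, p0⊥
  [⅋]  ⊢ (p0⊥ ⅋ p0)
    [Ax]  ⊢ p0, p0⊥

Result: YES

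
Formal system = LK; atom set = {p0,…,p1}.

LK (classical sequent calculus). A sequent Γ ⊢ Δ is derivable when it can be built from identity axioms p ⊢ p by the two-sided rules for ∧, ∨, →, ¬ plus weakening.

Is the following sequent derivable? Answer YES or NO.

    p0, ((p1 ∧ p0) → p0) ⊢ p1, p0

Proof tree:
[→L] p0, ((p1 ∧ p0) → p0) ⊢ p1, p0
  [∧R] p0 ⊢ p0, (p1 ∧ p0)
    [WR] p0 ⊢ p0, p1
      [Ax] p0 ⊢ p0
    [WL] p0, p0 ⊢ p0
      [Ax] p0 ⊢ p0
  [WR] p0 ⊢ p0, p1
    [Ax] p0 ⊢ p0

Result: YES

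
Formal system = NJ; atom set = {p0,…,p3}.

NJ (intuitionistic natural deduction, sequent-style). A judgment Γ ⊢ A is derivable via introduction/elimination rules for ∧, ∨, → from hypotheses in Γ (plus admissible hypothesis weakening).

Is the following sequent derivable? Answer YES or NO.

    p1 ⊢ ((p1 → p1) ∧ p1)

Proof tree:
[∧I] p1 ⊢ ((p1 → p1) ∧ p1)
  [→I]  ⊢ (p1 → p1)
    [Ax] p1 ⊢ p1
  [Ax] p1 ⊢ p1

Result: YES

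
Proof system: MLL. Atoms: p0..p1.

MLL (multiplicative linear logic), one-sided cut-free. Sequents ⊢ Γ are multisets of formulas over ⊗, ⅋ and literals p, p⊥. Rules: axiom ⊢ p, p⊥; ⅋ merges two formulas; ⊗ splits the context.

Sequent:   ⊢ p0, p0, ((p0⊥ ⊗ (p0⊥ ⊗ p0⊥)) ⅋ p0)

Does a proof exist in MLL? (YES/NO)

Derivation trace:
[⅋]  ⊢ p0, p0, ((p0⊥ ⊗ (p0⊥ ⊗ p0⊥)) ⅋ p0)
  [⊗]  ⊢ p0, p0, p0, (p0⊥ ⊗ (p0⊥ ⊗ p0⊥))
    [Ax]  ⊢ p0, p0⊥
    [⊗]  ⊢ p0, p0, (p0⊥ ⊗ p0⊥)
      [Ax]  ⊢ p0, p0⊥
      [Ax]  ⊢ p0, p0⊥

Result: YES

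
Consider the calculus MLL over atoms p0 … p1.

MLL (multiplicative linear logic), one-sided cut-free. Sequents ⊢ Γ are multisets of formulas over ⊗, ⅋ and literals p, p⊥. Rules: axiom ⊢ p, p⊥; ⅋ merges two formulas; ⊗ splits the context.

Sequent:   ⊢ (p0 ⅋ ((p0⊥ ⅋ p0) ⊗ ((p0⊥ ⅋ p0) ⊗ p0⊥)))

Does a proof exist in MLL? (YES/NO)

Proof tree:
[⅋]  ⊢ (p0 ⅋ ((p0⊥ ⅋ p0) ⊗ ((p0⊥ ⅋ p0) ⊗ p0⊥)))
  [⊗]  ⊢ p0, ((p0⊥ ⅋ p0) ⊗ ((p0⊥ ⅋ p0) ⊗ p0⊥))
    [⅋]  ⊢ (p0⊥ ⅋ p0)
      [Ax]  ⊢ p0, p0⊥
    [⊗]  ⊢ p0, ((p0⊥ ⅋ p0) ⊗ p0⊥)
      [⅋]  ⊢ (p0⊥ ⅋ p0)
        [Ax]  ⊢ p0, p0⊥
      [Ax]  ⊢ p0, p0⊥

Result: YES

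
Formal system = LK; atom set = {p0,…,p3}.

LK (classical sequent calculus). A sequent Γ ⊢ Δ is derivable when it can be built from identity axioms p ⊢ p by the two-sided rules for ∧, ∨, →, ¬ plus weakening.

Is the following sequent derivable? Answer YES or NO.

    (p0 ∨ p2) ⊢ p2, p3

Search for a countermodel by truth-table:
  v=0000: Γ:[(p0 ∨ p2)=F] Δ:[p2=F, p3=F] refutes=False
  v=0001: Γ:[(p0 ∨ p2)=F] Δ:[p2=F, p3=T] refutes=False
  v=0010: Γ:[(p0 ∨ p2)=T] Δ:[p2=T, p3=F] refutes=False
  v=0011: Γ:[(p0 ∨ p2)=T] Δ:[p2=T, p3=T] refutes=False
  v=0100: Γ:[(p0 ∨ p2)=F] Δ:[p2=F, p3=F] refutes=False
  v=0101: Γ:[(p0 ∨ p2)=F] Δ:[p2=F, p3=T] refutes=False
  v=0110: Γ:[(p0 ∨ p2)=T] Δ:[p2=T, p3=F] refutes=False
  v=0111: Γ:[(p0 ∨ p2)=T] Δ:[p2=T, p3=T] refutes=False
  v=1000: Γ:[(p0 ∨ p2)=T] Δ:[p2=F, p3=F] refutes=True  ← countermodel

Result: NO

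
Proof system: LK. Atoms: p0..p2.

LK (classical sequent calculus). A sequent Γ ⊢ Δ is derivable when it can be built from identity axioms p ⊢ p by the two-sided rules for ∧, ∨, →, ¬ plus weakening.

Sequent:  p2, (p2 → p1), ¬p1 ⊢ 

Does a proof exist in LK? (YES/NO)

Derivation trace:
[¬L] p2, (p2 → p1), ¬p1 ⊢ 
  [→L] p2, (p2 → p1) ⊢ p1
    [Ax] p2 ⊢ p2
    [Ax] p1 ⊢ p1

Result: YES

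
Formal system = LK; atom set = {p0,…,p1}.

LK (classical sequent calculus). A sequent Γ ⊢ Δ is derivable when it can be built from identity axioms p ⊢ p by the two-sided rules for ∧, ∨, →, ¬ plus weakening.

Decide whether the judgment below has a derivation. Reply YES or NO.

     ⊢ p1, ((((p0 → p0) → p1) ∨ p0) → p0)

Derivation trace:
[→R]  ⊢ p1, ((((p0 → p0) → p1) ∨ p0) → p0)
  [∨L] (((p0 → p0) → p1) ∨ p0) ⊢ p1, p0
    [→L] ((p0 → p0) → p1) ⊢ p1
      [→R]  ⊢ (p0 → p0)
        [Ax] p0 ⊢ p0
      [Ax] p1 ⊢ p1
    [Ax] p0 ⊢ p0

Result: YES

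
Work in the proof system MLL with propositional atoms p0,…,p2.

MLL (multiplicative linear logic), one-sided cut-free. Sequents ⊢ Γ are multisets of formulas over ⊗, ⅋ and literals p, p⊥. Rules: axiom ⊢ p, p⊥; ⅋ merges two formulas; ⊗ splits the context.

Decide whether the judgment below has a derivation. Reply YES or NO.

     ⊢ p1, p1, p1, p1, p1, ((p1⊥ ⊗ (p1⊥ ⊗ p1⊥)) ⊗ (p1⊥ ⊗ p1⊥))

Derivation trace:
[⊗]  ⊢ p1, p1, p1, p1, p1, ((p1⊥ ⊗ (p1⊥ ⊗ p1⊥)) ⊗ (p1⊥ ⊗ p1⊥))
  [⊗]  ⊢ p1, p1, p1, (p1⊥ ⊗ (p1⊥ ⊗ p1⊥))
    [Ax]  ⊢ p1, p1⊥
    [⊗]  ⊢ p1, p1, (p1⊥ ⊗ p1⊥)
      [Ax]  ⊢ p1, p1⊥
      [Ax]  ⊢ p1, p1⊥
  [⊗]  ⊢ p1, p1, (p1⊥ ⊗ p1⊥)
    [Ax]  ⊢ p1, p1⊥
    [Ax]  ⊢ p1, p1⊥

Result: YES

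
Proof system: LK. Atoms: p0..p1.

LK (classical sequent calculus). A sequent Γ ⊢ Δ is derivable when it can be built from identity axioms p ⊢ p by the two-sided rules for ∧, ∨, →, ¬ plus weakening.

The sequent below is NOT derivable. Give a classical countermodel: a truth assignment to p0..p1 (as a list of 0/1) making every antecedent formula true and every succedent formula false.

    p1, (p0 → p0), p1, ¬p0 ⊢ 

Truth-table refutation:
  v=00: Γ:[p1=F, (p0 → p0)=T, p1=F, ¬p0=T] Δ:[] refutes=False
  v=01: Γ:[p1=T, (p0 → p0)=T, p1=T, ¬p0=T] Δ:[] refutes=True  ← countermodel

Result: [0, 1]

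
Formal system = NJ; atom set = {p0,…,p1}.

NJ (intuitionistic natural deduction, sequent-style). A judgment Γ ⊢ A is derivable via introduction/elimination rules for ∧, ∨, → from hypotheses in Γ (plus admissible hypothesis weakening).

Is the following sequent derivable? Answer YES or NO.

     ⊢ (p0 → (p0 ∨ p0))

Derivation trace:
[→I]  ⊢ (p0 → (p0 ∨ p0))
  [∨I₁] p0 ⊢ (p0 ∨ p0)
    [Ax] p0 ⊢ p0

Result: YES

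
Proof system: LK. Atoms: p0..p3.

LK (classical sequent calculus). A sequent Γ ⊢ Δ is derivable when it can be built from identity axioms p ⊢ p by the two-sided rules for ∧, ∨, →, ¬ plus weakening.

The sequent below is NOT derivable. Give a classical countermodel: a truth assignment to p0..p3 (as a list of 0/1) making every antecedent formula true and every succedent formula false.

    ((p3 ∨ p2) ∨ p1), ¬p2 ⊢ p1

Search for a countermodel by truth-table:
  v=0000: Γ:[((p3 ∨ p2) ∨ p1)=F, ¬p2=T] Δ:[p1=F] refutes=False
  v=0001: Γ:[((p3 ∨ p2) ∨ p1)=T, ¬p2=T] Δ:[p1=F] refutes=True  ← countermodel

Result: [0, 0, 0, 1]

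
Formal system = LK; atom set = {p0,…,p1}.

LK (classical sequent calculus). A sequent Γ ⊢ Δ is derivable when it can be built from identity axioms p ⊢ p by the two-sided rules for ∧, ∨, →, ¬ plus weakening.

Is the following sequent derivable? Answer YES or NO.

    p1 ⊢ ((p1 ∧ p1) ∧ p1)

Proof tree:
[∧R] p1 ⊢ ((p1 ∧ p1) ∧ p1)
  [∧R] p1 ⊢ (p1 ∧ p1)
    [Ax] p1 ⊢ p1
    [Ax] p1 ⊢ p1
  [Ax] p1 ⊢ p1

Result: YES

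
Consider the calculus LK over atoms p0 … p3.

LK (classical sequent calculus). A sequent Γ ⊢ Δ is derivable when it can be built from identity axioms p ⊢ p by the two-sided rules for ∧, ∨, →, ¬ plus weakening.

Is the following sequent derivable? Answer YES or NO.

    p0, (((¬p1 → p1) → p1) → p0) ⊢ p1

Truth-table refutation:
  v=0000: Γ:[p0=F, (((¬p1 → p1) → p1) → p0)=F] Δ:[p1=F] refutes=False
  v=0001: Γ:[p0=F, (((¬p1 → p1) → p1) → p0)=F] Δ:[p1=F] refutes=False
  v=0010: Γ:[p0=F, (((¬p1 → p1) → p1) → p0)=F] Δ:[p1=F] refutes=False
  v=0011: Γ:[p0=F, (((¬p1 → p1) → p1) → p0)=F] Δ:[p1=F] refutes=False
  v=0100: Γ:[p0=F, (((¬p1 → p1) → p1) → p0)=F] Δ:[p1=T] refutes=False
  v=0101: Γ:[p0=F, (((¬p1 → p1) → p1) → p0)=F] Δ:[p1=T] refutes=False
  v=0110: Γ:[p0=F, (((¬p1 → p1) → p1) → p0)=F] Δ:[p1=T] refutes=False
  v=0111: Γ:[p0=F, (((¬p1 → p1) → p1) → p0)=F] Δ:[p1=T] refutes=False
  v=1000: Γ:[p0=T, (((¬p1 → p1) → p1) → p0)=T] Δ:[p1=F] refutes=True  ← countermodel

Result: NO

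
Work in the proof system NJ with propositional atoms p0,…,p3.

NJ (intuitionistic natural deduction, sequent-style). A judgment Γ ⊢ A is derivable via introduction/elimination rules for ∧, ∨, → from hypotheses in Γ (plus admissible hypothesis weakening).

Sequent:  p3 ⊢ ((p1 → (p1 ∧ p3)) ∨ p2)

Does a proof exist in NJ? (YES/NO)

Proof tree:
[∨I₁] p3 ⊢ ((p1 → (p1 ∧ p3)) ∨ p2)
  [→I] p3 ⊢ (p1 → (p1 ∧ p3))
    [∧I] p1, p3 ⊢ (p1 ∧ p3)
      [Ax] p1 ⊢ p1
      [Ax] p3 ⊢ p3

Result: YES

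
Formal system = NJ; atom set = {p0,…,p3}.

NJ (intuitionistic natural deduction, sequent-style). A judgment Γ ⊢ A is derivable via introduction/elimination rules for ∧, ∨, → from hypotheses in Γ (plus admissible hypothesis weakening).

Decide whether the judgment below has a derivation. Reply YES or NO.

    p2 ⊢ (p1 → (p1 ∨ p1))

Derivation trace:
[→I] p2 ⊢ (p1 → (p1 ∨ p1))
  [Wk] p1, p2 ⊢ (p1 ∨ p1)
    [∨I₂] p1 ⊢ (p1 ∨ p1)
      [Ax] p1 ⊢ p1

Result: YES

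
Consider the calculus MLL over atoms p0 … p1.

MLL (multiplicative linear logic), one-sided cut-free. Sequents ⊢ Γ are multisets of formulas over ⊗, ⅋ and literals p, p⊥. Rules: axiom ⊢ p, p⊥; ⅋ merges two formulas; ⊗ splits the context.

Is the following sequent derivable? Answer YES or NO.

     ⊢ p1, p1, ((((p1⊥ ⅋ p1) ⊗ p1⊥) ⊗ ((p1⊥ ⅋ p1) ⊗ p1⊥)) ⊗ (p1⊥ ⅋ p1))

Proof tree:
[⊗]  ⊢ p1, p1, ((((p1⊥ ⅋ p1) ⊗ p1⊥) ⊗ ((p1⊥ ⅋ p1) ⊗ p1⊥)) ⊗ (p1⊥ ⅋ p1))
  [⊗]  ⊢ p1, p1, (((p1⊥ ⅋ p1) ⊗ p1⊥) ⊗ ((p1⊥ ⅋ p1) ⊗ p1⊥))
    [⊗]  ⊢ p1, ((p1⊥ ⅋ p1) ⊗ p1⊥)
      [⅋]  ⊢ (p1⊥ ⅋ p1)
        [Ax]  ⊢ p1, p1⊥
      [Ax]  ⊢ p1, p1⊥
    [⊗]  ⊢ p1, ((p1⊥ ⅋ p1) ⊗ p1⊥)
      [⅋]  ⊢ (p1⊥ ⅋ p1)
        [Ax]  ⊢ p1, p1⊥
      [Ax]  ⊢ p1, p1⊥
  [⅋]  ⊢ (p1⊥ ⅋ p1)
    [Ax]  ⊢ p1, p1⊥

Result: YES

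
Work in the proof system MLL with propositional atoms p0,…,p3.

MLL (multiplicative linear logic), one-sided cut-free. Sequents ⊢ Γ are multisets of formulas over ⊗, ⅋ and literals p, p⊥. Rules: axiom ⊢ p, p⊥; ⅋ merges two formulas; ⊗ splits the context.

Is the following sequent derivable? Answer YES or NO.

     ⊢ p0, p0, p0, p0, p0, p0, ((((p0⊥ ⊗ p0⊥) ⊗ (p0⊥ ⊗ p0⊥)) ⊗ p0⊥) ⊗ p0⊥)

Derivation (root first):
[⊗]  ⊢ p0, p0, p0, p0, p0, p0, ((((p0⊥ ⊗ p0⊥) ⊗ (p0⊥ ⊗ p0⊥)) ⊗ p0⊥) ⊗ p0⊥)
  [⊗]  ⊢ p0, p0, p0, p0, p0, (((p0⊥ ⊗ p0⊥) ⊗ (p0⊥ ⊗ p0⊥)) ⊗ p0⊥)
    [⊗]  ⊢ p0, p0, p0, p0, ((p0⊥ ⊗ p0⊥) ⊗ (p0⊥ ⊗ p0⊥))
      [⊗]  ⊢ p0, p0, (p0⊥ ⊗ p0⊥)
        [Ax]  ⊢ p0, p0⊥
        [Ax]  ⊢ p0, p0⊥
      [⊗]  ⊢ p0, p0, (p0⊥ ⊗ p0⊥)
        [Ax]  ⊢ p0, p0⊥
        [Ax]  ⊢ p0, p0⊥
    [Ax]  ⊢ p0, p0⊥
  [Ax]  ⊢ p0, p0⊥

Result: YES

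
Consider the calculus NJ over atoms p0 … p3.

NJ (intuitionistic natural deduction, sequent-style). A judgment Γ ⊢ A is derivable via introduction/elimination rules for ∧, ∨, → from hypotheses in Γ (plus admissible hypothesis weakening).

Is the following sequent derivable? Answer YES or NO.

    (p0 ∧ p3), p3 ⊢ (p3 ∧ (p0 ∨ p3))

Proof tree:
[∧I] (p0 ∧ p3), p3 ⊢ (p3 ∧ (p0 ∨ p3))
  [Wk] p3, (p0 ∧ p3) ⊢ p3
    [Ax] p3 ⊢ p3
  [∨I₂] p3, (p0 ∧ p3) ⊢ (p0 ∨ p3)
    [Wk] p3, (p0 ∧ p3) ⊢ p3
      [Ax] p3 ⊢ p3

Result: YES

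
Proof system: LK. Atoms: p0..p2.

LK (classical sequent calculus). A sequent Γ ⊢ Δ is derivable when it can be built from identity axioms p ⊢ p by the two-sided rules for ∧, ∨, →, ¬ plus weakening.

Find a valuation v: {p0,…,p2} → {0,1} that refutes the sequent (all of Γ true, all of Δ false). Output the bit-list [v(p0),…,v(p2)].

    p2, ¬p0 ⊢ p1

Truth-table refutation:
  v=000: Γ:[p2=F, ¬p0=T] Δ:[p1=F] refutes=False
  v=001: Γ:[p2=T, ¬p0=T] Δ:[p1=F] refutes=True  ← countermodel

Result: [0, 0, 1]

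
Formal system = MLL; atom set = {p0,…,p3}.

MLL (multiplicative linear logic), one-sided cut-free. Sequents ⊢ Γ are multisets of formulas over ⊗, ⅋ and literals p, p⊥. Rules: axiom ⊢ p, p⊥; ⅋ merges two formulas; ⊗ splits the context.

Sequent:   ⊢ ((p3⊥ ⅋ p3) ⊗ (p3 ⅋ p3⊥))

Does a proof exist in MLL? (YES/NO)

Derivation trace:
[⊗]  ⊢ ((p3⊥ ⅋ p3) ⊗ (p3 ⅋ p3⊥))
  [⅋]  ⊢ (p3⊥ ⅋ p3)
    [Ax]  ⊢ p3, p3⊥
  [⅋]  ⊢ (p3 ⅋ p3⊥)
    [Ax]  ⊢ p3, p3⊥

Result: YES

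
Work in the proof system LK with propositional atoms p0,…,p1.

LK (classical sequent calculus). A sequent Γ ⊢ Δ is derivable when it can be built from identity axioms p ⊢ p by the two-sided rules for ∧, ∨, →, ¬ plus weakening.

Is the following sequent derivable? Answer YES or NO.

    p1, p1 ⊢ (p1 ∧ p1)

Proof tree:
[WL] p1, p1 ⊢ (p1 ∧ p1)
  [∧R] p1 ⊢ (p1 ∧ p1)
    [Ax] p1 ⊢ p1
    [Ax] p1 ⊢ p1

Result: YES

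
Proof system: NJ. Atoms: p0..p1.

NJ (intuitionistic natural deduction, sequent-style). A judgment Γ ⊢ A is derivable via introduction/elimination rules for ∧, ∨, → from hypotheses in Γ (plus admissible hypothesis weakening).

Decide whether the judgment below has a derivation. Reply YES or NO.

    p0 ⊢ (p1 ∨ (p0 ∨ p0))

Proof tree:
[∨I₂] p0 ⊢ (p1 ∨ (p0 ∨ p0))
  [∨I₂] p0 ⊢ (p0 ∨ p0)
    [Ax] p0 ⊢ p0

Result: YES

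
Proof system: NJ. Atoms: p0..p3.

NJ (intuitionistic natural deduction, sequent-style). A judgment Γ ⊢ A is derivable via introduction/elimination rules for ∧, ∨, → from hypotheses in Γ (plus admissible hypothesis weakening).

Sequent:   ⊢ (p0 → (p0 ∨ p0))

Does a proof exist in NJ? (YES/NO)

Derivation (root first):
[→I]  ⊢ (p0 → (p0 ∨ p0))
  [∨I₁] p0 ⊢ (p0 ∨ p0)
    [Ax] p0 ⊢ p0

Result: YES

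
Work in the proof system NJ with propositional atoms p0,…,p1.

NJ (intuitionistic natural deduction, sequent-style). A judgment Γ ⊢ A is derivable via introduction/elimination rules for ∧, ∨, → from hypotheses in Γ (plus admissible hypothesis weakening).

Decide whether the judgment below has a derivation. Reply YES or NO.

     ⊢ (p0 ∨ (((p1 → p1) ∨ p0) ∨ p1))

Proof tree:
[∨I₂]  ⊢ (p0 ∨ (((p1 → p1) ∨ p0) ∨ p1))
  [∨I₁]  ⊢ (((p1 → p1) ∨ p0) ∨ p1)
    [∨I₁]  ⊢ ((p1 → p1) ∨ p0)
      [→I]  ⊢ (p1 → p1)
        [Ax] p1 ⊢ p1

Result: YES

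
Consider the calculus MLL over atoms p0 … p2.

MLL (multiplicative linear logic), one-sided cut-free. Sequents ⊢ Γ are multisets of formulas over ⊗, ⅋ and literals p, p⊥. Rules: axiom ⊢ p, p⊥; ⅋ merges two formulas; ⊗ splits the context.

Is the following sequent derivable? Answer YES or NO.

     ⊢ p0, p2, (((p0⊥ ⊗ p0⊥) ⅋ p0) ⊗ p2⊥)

Proof tree:
[⊗]  ⊢ p0, p2, (((p0⊥ ⊗ p0⊥) ⅋ p0) ⊗ p2⊥)
  [⅋]  ⊢ p0, ((p0⊥ ⊗ p0⊥) ⅋ p0)
    [⊗]  ⊢ p0, p0, (p0⊥ ⊗ p0⊥)
      [Ax]  ⊢ p0, p0⊥
      [Ax]  ⊢ p0, p0⊥
  [Ax]  ⊢ p2, p2⊥

Result: YES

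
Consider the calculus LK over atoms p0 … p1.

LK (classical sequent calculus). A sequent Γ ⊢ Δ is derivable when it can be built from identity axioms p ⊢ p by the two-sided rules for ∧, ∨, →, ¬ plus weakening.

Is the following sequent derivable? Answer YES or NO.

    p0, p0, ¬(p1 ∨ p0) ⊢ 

Derivation trace:
[¬L] p0, p0, ¬(p1 ∨ p0) ⊢ 
  [WL] p0, p0 ⊢ (p1 ∨ p0)
    [∨R] p0 ⊢ (p1 ∨ p0)
      [WR] p0 ⊢ p0, p1
        [Ax] p0 ⊢ p0

Result: YES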